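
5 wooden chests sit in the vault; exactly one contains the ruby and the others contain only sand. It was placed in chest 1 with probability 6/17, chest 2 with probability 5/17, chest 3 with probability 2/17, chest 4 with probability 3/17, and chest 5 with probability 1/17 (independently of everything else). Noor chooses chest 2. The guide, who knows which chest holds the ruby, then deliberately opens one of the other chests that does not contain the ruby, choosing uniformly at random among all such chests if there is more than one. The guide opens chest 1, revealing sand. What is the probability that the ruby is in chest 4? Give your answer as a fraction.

4/13

Consider each possible location of the ruby in turn.
If it is in chest 1 (prior 6/17): the guide opened chest 1, so this case is ruled out; weight (6/17)·0 = 0.
If it is in chest 2 (prior 5/17): the guide has 4 equally likely choices, so probability 1/4; weight (5/17)·(1/4) = 5/68.
If it is in chest 3 (prior 2/17): the guide has 3 equally likely choices, so probability 1/3; weight (2/17)·(1/3) = 2/51.
If it is in chest 4 (prior 3/17): the guide has 3 equally likely choices, so probability 1/3; weight (3/17)·(1/3) = 1/17.
If it is in chest 5 (prior 1/17): the guide has 3 equally likely choices, so probability 1/3; weight (1/17)·(1/3) = 1/51.
The weights sum to 13/68.
So P(the ruby in chest 4 | the guide opened chest 1) = (1/17) / (13/68) = 4/13.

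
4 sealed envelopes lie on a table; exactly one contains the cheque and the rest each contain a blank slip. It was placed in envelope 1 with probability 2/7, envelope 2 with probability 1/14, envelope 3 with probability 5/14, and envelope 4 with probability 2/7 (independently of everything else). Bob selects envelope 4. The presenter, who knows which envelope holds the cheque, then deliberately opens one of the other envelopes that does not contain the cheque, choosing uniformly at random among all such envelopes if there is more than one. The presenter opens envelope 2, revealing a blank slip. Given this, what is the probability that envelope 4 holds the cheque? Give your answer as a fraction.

8/35

Consider each possible location of the cheque in turn.
If it is in envelope 1 (prior 2/7): the presenter has 2 equally likely choices, so probability 1/2; weight (2/7)·(1/2) = 1/7.
If it is in envelope 2 (prior 1/14): the presenter opened envelope 2, so this case is ruled out; weight (1/14)·0 = 0.
If it is in envelope 3 (prior 5/14): the presenter has 2 equally likely choices, so probability 1/2; weight (5/14)·(1/2) = 5/28.
If it is in envelope 4 (prior 2/7): the presenter has 3 equally likely choices, so probability 1/3; weight (2/7)·(1/3) = 2/21.
The weights sum to 5/12.
So P(the cheque in envelope 4 | the presenter opened envelope 2) = (2/21) / (5/12) = 8/35.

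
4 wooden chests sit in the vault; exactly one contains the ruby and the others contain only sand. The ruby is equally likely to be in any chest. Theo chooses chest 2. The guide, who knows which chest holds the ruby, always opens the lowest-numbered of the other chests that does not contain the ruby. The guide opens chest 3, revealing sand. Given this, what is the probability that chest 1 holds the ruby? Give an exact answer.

1

Consider each possible location of the ruby in turn.
If it is in chest 1 (prior 1/4): chest 3 is the lowest-numbered option available, probability 1; weight (1/4)·1 = 1/4.
If it is in either of chests 2 and 4 (prior 1/4 each): the guide would have opened chest 1 instead, probability 0; weight (1/4)·0 = 0 each.
If it is in chest 3 (prior 1/4): the guide opened chest 3, so this case is ruled out; weight (1/4)·0 = 0.
The weights sum to 1/4.
So P(the ruby in chest 1 | the guide opened chest 3) = (1/4) / (1/4) = 1.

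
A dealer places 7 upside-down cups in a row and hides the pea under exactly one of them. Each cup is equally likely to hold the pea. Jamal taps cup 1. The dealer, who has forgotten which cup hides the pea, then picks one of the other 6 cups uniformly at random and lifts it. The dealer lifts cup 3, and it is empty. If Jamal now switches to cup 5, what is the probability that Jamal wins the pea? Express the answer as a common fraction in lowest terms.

1/6

Because the dealer chose which cup to lift without knowing where the pea is, the choice is independent of the prize location. Learning that cup 3 does not hold the pea simply rules out that one location and leaves the remaining 6 cups still equally likely by symmetry.
So P(the pea under cup 5) = 1/6.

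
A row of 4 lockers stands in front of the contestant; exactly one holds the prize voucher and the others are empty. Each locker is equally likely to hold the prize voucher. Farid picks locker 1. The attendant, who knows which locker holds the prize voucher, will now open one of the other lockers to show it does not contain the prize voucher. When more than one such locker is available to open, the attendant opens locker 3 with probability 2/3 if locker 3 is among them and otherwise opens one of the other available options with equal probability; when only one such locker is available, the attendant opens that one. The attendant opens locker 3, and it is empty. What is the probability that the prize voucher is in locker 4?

Apply Bayes' rule, conditioning on where the prize voucher actually is.
If it is in any of lockers 1, 2, and 4 (prior 1/4 each): locker 3 is available, opened with probability 2/3; weight (1/4)·(2/3) = 1/6 each.
If it is in locker 3 (prior 1/4): the attendant opened locker 3, so this case is ruled out; weight (1/4)·0 = 0.
The weights sum to 1/2.
So P(the prize voucher in locker 4 | the attendant opened locker 3) = (1/6) / (1/2) = 1/3.

1/3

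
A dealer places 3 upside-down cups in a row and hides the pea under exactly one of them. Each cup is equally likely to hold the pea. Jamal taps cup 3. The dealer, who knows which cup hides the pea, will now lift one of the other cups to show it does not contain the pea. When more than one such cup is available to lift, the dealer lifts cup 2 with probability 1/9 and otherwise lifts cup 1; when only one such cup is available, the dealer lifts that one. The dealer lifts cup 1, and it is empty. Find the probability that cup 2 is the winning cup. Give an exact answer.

Condition on the true location of the pea.
If it is under cup 1 (prior 1/3): the dealer opened cup 1, so this case is ruled out; weight (1/3)·0 = 0.
If it is under cup 2 (prior 1/3): only cup 1 is available, probability 1; weight (1/3)·1 = 1/3.
If it is under cup 3 (prior 1/3): cup 2 is available but not opened, probability 8/9; weight (1/3)·(8/9) = 8/27.
The weights sum to 17/27.
So P(the pea under cup 2 | the dealer opened cup 1) = (1/3) / (17/27) = 9/17.

9/17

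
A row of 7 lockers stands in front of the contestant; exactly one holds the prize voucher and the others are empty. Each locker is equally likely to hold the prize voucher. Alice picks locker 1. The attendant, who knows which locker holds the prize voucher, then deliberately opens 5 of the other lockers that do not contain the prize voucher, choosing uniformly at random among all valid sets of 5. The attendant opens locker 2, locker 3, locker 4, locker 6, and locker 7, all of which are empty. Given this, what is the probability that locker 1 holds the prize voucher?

Condition on the true location of the prize voucher.
If it is in locker 1 (prior 1/7): the attendant has 6 equally likely choices, so probability 1/6; weight (1/7)·(1/6) = 1/42.
If it is in any of lockers 2, 3, 4, 6, and 7 (prior 1/7 each): that locker was opened and seen not to hold the prize — ruled out; weight (1/7)·0 = 0 each.
If it is in locker 5 (prior 1/7): the attendant has no choice, probability 1; weight (1/7)·1 = 1/7.
The weights sum to 1/6.
So P(the prize voucher in locker 1 | the attendant opened locker 2, locker 3, locker 4, locker 6, and locker 7) = (1/42) / (1/6) = 1/7.

1/7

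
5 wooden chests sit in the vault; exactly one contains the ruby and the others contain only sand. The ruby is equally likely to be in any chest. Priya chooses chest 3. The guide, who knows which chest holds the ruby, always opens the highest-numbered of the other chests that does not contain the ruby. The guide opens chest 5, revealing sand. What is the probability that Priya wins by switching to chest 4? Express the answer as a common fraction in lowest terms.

Apply Bayes' rule, conditioning on where the ruby actually is.
If it is in any of chests 1, 2, 3, and 4 (prior 1/5 each): chest 5 is the highest-numbered option available, probability 1; weight (1/5)·1 = 1/5 each.
If it is in chest 5 (prior 1/5): the guide opened chest 5, so this case is ruled out; weight (1/5)·0 = 0.
The weights sum to 4/5.
So P(the ruby in chest 4 | the guide opened chest 5) = (1/5) / (4/5) = 1/4.

1/4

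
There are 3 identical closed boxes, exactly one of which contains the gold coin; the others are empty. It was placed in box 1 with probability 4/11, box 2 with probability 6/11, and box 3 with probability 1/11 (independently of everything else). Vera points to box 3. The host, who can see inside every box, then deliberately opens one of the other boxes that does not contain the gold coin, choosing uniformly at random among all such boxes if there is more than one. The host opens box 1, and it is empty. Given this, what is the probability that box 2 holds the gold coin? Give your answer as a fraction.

Condition on the true location of the gold coin.
If it is in box 1 (prior 4/11): the host opened box 1, so this case is ruled out; weight (4/11)·0 = 0.
If it is in box 2 (prior 6/11): the host has no choice, probability 1; weight (6/11)·1 = 6/11.
If it is in box 3 (prior 1/11): the host has 2 equally likely choices, so probability 1/2; weight (1/11)·(1/2) = 1/22.
The weights sum to 13/22.
So P(the gold coin in box 2 | the host opened box 1) = (6/11) / (13/22) = 12/13.

12/13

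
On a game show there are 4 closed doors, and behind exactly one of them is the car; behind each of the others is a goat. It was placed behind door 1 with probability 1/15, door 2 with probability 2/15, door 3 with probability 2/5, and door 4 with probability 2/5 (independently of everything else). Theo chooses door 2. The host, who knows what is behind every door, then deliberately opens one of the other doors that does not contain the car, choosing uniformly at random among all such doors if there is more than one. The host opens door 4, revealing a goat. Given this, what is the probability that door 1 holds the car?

3/25

Apply Bayes' rule, conditioning on where the car actually is.
If it is behind door 1 (prior 1/15): the host has 2 equally likely choices, so probability 1/2; weight (1/15)·(1/2) = 1/30.
If it is behind door 2 (prior 2/15): the host has 3 equally likely choices, so probability 1/3; weight (2/15)·(1/3) = 2/45.
If it is behind door 3 (prior 2/5): the host has 2 equally likely choices, so probability 1/2; weight (2/5)·(1/2) = 1/5.
If it is behind door 4 (prior 2/5): the host opened door 4, so this case is ruled out; weight (2/5)·0 = 0.
The weights sum to 5/18.
So P(the car behind door 1 | the host opened door 4) = (1/30) / (5/18) = 3/25.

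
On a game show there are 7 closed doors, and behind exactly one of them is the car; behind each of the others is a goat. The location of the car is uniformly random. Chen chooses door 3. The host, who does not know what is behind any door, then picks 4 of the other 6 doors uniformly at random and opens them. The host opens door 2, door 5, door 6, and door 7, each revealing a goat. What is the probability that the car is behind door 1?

Apply Bayes' rule, conditioning on where the car actually is.
If it is behind any of doors 1, 3, and 4 (prior 1/7 each): the host picks exactly this set with probability 1/15 regardless, and none is the prize; weight (1/7)·(1/15) = 1/105 each.
If it is behind any of doors 2, 5, 6, and 7 (prior 1/7 each): that door was opened and seen not to hold the prize — ruled out; weight (1/7)·0 = 0 each.
The weights sum to 1/35.
So P(the car behind door 1 | the host opened door 2, door 5, door 6, and door 7) = (1/105) / (1/35) = 1/3.

1/3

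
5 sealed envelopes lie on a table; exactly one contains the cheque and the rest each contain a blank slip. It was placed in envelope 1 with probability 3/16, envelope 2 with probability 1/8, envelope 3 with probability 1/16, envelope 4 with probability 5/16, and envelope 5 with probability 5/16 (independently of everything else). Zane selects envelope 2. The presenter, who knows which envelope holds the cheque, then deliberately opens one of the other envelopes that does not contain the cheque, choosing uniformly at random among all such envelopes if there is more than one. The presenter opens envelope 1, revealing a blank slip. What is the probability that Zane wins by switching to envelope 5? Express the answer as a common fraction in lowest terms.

Apply Bayes' rule, conditioning on where the cheque actually is.
If it is in envelope 1 (prior 3/16): the presenter opened envelope 1, so this case is ruled out; weight (3/16)·0 = 0.
If it is in envelope 2 (prior 1/8): the presenter has 4 equally likely choices, so probability 1/4; weight (1/8)·(1/4) = 1/32.
If it is in envelope 3 (prior 1/16): the presenter has 3 equally likely choices, so probability 1/3; weight (1/16)·(1/3) = 1/48.
If it is in either of envelopes 4 and 5 (prior 5/16 each): the presenter has 3 equally likely choices, so probability 1/3; weight (5/16)·(1/3) = 5/48 each.
The weights sum to 25/96.
So P(the cheque in envelope 5 | the presenter opened envelope 1) = (5/48) / (25/96) = 2/5.

2/5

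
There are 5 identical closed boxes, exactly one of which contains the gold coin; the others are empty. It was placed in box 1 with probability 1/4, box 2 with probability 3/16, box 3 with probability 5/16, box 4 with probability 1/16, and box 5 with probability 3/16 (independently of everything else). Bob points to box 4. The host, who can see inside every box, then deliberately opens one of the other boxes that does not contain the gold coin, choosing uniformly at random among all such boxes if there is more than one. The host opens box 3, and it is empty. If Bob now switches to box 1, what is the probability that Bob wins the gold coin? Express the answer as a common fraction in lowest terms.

16/43

Consider each possible location of the gold coin in turn.
If it is in box 1 (prior 1/4): the host has 3 equally likely choices, so probability 1/3; weight (1/4)·(1/3) = 1/12.
If it is in either of boxes 2 and 5 (prior 3/16 each): the host has 3 equally likely choices, so probability 1/3; weight (3/16)·(1/3) = 1/16 each.
If it is in box 3 (prior 5/16): the host opened box 3, so this case is ruled out; weight (5/16)·0 = 0.
If it is in box 4 (prior 1/16): the host has 4 equally likely choices, so probability 1/4; weight (1/16)·(1/4) = 1/64.
The weights sum to 43/192.
So P(the gold coin in box 1 | the host opened box 3) = (1/12) / (43/192) = 16/43.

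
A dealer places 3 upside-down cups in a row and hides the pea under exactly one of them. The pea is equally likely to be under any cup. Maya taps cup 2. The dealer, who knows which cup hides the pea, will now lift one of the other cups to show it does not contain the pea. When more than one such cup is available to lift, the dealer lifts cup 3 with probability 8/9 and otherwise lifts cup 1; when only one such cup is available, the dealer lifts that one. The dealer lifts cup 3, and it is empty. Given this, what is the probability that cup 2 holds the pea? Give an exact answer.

Condition on the true location of the pea.
If it is under cup 1 (prior 1/3): only cup 3 is available, probability 1; weight (1/3)·1 = 1/3.
If it is under cup 2 (prior 1/3): cup 3 is available, opened with probability 8/9; weight (1/3)·(8/9) = 8/27.
If it is under cup 3 (prior 1/3): the dealer opened cup 3, so this case is ruled out; weight (1/3)·0 = 0.
The weights sum to 17/27.
So P(the pea under cup 2 | the dealer opened cup 3) = (8/27) / (17/27) = 8/17.

8/17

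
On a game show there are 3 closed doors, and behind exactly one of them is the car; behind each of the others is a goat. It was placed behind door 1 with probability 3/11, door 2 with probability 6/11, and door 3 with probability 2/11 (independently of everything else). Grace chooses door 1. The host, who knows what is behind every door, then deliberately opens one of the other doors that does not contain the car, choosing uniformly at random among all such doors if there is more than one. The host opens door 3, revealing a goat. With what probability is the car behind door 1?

1/5

Apply Bayes' rule, conditioning on where the car actually is.
If it is behind door 1 (prior 3/11): the host has 2 equally likely choices, so probability 1/2; weight (3/11)·(1/2) = 3/22.
If it is behind door 2 (prior 6/11): the host has no choice, probability 1; weight (6/11)·1 = 6/11.
If it is behind door 3 (prior 2/11): the host opened door 3, so this case is ruled out; weight (2/11)·0 = 0.
The weights sum to 15/22.
So P(the car behind door 1 | the host opened door 3) = (3/22) / (15/22) = 1/5.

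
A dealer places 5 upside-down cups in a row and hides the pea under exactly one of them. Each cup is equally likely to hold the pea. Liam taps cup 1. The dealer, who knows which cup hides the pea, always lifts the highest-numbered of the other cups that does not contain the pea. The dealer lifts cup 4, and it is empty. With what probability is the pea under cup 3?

Consider each possible location of the pea in turn.
If it is under any of cups 1, 2, and 3 (prior 1/5 each): the dealer would have opened cup 5 instead, probability 0; weight (1/5)·0 = 0 each.
If it is under cup 4 (prior 1/5): the dealer opened cup 4, so this case is ruled out; weight (1/5)·0 = 0.
If it is under cup 5 (prior 1/5): cup 4 is the highest-numbered option available, probability 1; weight (1/5)·1 = 1/5.
The weights sum to 1/5.
So P(the pea under cup 3 | the dealer opened cup 4) = 0 / (1/5) = 0.

0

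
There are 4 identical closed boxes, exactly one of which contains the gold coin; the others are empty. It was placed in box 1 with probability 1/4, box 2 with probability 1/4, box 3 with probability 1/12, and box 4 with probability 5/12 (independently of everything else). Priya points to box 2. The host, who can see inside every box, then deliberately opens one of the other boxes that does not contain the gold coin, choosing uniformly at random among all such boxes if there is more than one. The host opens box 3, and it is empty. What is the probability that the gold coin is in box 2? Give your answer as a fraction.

Condition on the true location of the gold coin.
If it is in box 1 (prior 1/4): the host has 2 equally likely choices, so probability 1/2; weight (1/4)·(1/2) = 1/8.
If it is in box 2 (prior 1/4): the host has 3 equally likely choices, so probability 1/3; weight (1/4)·(1/3) = 1/12.
If it is in box 3 (prior 1/12): the host opened box 3, so this case is ruled out; weight (1/12)·0 = 0.
If it is in box 4 (prior 5/12): the host has 2 equally likely choices, so probability 1/2; weight (5/12)·(1/2) = 5/24.
The weights sum to 5/12.
So P(the gold coin in box 2 | the host opened box 3) = (1/12) / (5/12) = 1/5.

1/5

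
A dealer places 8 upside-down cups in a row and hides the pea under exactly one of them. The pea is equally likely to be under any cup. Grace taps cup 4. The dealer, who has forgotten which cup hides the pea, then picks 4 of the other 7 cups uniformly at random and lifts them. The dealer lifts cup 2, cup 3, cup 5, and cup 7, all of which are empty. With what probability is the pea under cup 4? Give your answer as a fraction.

1/4

Apply Bayes' rule, conditioning on where the pea actually is.
If it is under any of cups 1, 4, 6, and 8 (prior 1/8 each): the dealer picks exactly this set with probability 1/35 regardless, and none is the prize; weight (1/8)·(1/35) = 1/280 each.
If it is under any of cups 2, 3, 5, and 7 (prior 1/8 each): that cup was opened and seen not to hold the prize — ruled out; weight (1/8)·0 = 0 each.
The weights sum to 1/70.
So P(the pea under cup 4 | the dealer opened cup 2, cup 3, cup 5, and cup 7) = (1/280) / (1/70) = 1/4.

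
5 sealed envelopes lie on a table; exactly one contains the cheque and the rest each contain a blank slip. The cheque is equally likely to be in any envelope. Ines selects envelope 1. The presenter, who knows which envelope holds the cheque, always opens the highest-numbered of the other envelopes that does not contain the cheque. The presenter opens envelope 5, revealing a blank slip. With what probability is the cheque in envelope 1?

1/4

Condition on the true location of the cheque.
If it is in any of envelopes 1, 2, 3, and 4 (prior 1/5 each): envelope 5 is the highest-numbered option available, probability 1; weight (1/5)·1 = 1/5 each.
If it is in envelope 5 (prior 1/5): the presenter opened envelope 5, so this case is ruled out; weight (1/5)·0 = 0.
The weights sum to 4/5.
So P(the cheque in envelope 1 | the presenter opened envelope 5) = (1/5) / (4/5) = 1/4.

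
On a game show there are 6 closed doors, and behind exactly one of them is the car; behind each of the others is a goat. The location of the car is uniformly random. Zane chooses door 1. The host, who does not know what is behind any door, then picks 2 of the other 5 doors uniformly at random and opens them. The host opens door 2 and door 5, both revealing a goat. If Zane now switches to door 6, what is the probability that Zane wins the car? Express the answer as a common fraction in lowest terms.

Condition on the true location of the car.
If it is behind any of doors 1, 3, 4, and 6 (prior 1/6 each): the host picks exactly this set with probability 1/10 regardless, and none is the prize; weight (1/6)·(1/10) = 1/60 each.
If it is behind either of doors 2 and 5 (prior 1/6 each): that door was opened and seen not to hold the prize — ruled out; weight (1/6)·0 = 0 each.
The weights sum to 1/15.
So P(the car behind door 6 | the host opened door 2 and door 5) = (1/60) / (1/15) = 1/4.

1/4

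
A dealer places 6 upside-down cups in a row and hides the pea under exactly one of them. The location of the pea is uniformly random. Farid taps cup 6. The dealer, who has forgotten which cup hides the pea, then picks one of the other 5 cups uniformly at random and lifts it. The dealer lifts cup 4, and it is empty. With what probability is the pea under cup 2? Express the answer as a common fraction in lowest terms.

Condition on the true location of the pea.
If it is under any of cups 1, 2, 3, 5, and 6 (prior 1/6 each): the dealer picks cup 4 with probability 1/5 regardless, and it is not the prize; weight (1/6)·(1/5) = 1/30 each.
If it is under cup 4 (prior 1/6): the dealer opened cup 4, so this case is ruled out; weight (1/6)·0 = 0.
The weights sum to 1/6.
So P(the pea under cup 2 | the dealer opened cup 4) = (1/30) / (1/6) = 1/5.

1/5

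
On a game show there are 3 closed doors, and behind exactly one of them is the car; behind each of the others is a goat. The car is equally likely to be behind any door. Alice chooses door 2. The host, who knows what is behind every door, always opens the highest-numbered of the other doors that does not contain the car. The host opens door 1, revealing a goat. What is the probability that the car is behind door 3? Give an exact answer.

Condition on the true location of the car.
If it is behind door 1 (prior 1/3): the host opened door 1, so this case is ruled out; weight (1/3)·0 = 0.
If it is behind door 2 (prior 1/3): the host would have opened door 3 instead, probability 0; weight (1/3)·0 = 0.
If it is behind door 3 (prior 1/3): door 1 is the highest-numbered option available, probability 1; weight (1/3)·1 = 1/3.
The weights sum to 1/3.
So P(the car behind door 3 | the host opened door 1) = (1/3) / (1/3) = 1.

1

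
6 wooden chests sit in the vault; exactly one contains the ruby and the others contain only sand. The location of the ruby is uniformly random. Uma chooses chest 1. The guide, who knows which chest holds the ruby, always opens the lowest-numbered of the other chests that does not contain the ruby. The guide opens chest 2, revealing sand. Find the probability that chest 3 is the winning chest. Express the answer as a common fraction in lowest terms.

Consider each possible location of the ruby in turn.
If it is in any of chests 1, 3, 4, 5, and 6 (prior 1/6 each): chest 2 is the lowest-numbered option available, probability 1; weight (1/6)·1 = 1/6 each.
If it is in chest 2 (prior 1/6): the guide opened chest 2, so this case is ruled out; weight (1/6)·0 = 0.
The weights sum to 5/6.
So P(the ruby in chest 3 | the guide opened chest 2) = (1/6) / (5/6) = 1/5.

1/5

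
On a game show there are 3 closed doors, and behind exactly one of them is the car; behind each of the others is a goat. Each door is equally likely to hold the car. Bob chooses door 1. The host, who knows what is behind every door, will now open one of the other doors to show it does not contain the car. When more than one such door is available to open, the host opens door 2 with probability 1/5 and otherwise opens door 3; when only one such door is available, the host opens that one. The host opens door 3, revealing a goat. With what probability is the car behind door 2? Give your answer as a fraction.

Consider each possible location of the car in turn.
If it is behind door 1 (prior 1/3): door 2 is available but not opened, probability 4/5; weight (1/3)·(4/5) = 4/15.
If it is behind door 2 (prior 1/3): only door 3 is available, probability 1; weight (1/3)·1 = 1/3.
If it is behind door 3 (prior 1/3): the host opened door 3, so this case is ruled out; weight (1/3)·0 = 0.
The weights sum to 3/5.
So P(the car behind door 2 | the host opened door 3) = (1/3) / (3/5) = 5/9.

5/9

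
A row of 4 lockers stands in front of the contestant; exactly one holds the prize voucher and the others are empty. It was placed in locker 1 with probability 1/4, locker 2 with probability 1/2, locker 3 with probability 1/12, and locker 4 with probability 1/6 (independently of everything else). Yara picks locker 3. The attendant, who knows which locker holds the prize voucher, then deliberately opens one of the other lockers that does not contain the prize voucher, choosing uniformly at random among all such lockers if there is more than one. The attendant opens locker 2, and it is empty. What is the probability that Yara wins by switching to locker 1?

9/17

Condition on the true location of the prize voucher.
If it is in locker 1 (prior 1/4): the attendant has 2 equally likely choices, so probability 1/2; weight (1/4)·(1/2) = 1/8.
If it is in locker 2 (prior 1/2): the attendant opened locker 2, so this case is ruled out; weight (1/2)·0 = 0.
If it is in locker 3 (prior 1/12): the attendant has 3 equally likely choices, so probability 1/3; weight (1/12)·(1/3) = 1/36.
If it is in locker 4 (prior 1/6): the attendant has 2 equally likely choices, so probability 1/2; weight (1/6)·(1/2) = 1/12.
The weights sum to 17/72.
So P(the prize voucher in locker 1 | the attendant opened locker 2) = (1/8) / (17/72) = 9/17.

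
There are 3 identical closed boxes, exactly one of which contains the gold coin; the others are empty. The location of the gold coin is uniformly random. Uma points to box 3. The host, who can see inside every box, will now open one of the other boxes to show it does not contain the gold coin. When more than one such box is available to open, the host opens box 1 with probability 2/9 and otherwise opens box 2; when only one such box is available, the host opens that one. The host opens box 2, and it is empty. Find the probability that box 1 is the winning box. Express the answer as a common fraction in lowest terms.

Consider each possible location of the gold coin in turn.
If it is in box 1 (prior 1/3): only box 2 is available, probability 1; weight (1/3)·1 = 1/3.
If it is in box 2 (prior 1/3): the host opened box 2, so this case is ruled out; weight (1/3)·0 = 0.
If it is in box 3 (prior 1/3): box 1 is available but not opened, probability 7/9; weight (1/3)·(7/9) = 7/27.
The weights sum to 16/27.
So P(the gold coin in box 1 | the host opened box 2) = (1/3) / (16/27) = 9/16.

9/16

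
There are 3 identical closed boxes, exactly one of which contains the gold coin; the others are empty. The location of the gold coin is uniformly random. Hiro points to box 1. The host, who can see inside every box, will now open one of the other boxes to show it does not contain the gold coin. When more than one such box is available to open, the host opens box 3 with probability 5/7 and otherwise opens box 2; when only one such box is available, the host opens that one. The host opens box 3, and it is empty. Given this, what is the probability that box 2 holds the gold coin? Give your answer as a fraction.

7/12

Consider each possible location of the gold coin in turn.
If it is in box 1 (prior 1/3): box 3 is available, opened with probability 5/7; weight (1/3)·(5/7) = 5/21.
If it is in box 2 (prior 1/3): only box 3 is available, probability 1; weight (1/3)·1 = 1/3.
If it is in box 3 (prior 1/3): the host opened box 3, so this case is ruled out; weight (1/3)·0 = 0.
The weights sum to 4/7.
So P(the gold coin in box 2 | the host opened box 3) = (1/3) / (4/7) = 7/12.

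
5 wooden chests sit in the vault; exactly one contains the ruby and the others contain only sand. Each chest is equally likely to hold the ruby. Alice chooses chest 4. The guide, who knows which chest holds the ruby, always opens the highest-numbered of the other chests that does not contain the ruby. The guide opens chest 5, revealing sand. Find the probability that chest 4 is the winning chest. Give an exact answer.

1/4

Consider each possible location of the ruby in turn.
If it is in any of chests 1, 2, 3, and 4 (prior 1/5 each): chest 5 is the highest-numbered option available, probability 1; weight (1/5)·1 = 1/5 each.
If it is in chest 5 (prior 1/5): the guide opened chest 5, so this case is ruled out; weight (1/5)·0 = 0.
The weights sum to 4/5.
So P(the ruby in chest 4 | the guide opened chest 5) = (1/5) / (4/5) = 1/4.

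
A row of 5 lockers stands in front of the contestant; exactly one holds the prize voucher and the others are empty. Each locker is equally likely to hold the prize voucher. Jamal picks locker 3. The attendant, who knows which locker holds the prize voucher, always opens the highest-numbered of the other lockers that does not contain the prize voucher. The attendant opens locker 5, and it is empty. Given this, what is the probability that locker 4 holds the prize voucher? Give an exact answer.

1/4

Apply Bayes' rule, conditioning on where the prize voucher actually is.
If it is in any of lockers 1, 2, 3, and 4 (prior 1/5 each): locker 5 is the highest-numbered option available, probability 1; weight (1/5)·1 = 1/5 each.
If it is in locker 5 (prior 1/5): the attendant opened locker 5, so this case is ruled out; weight (1/5)·0 = 0.
The weights sum to 4/5.
So P(the prize voucher in locker 4 | the attendant opened locker 5) = (1/5) / (4/5) = 1/4.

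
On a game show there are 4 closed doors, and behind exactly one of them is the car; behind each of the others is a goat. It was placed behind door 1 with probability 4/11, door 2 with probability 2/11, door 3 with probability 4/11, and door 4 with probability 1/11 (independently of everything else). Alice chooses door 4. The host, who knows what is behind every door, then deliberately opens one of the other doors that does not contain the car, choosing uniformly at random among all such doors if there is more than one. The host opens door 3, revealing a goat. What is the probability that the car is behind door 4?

Consider each possible location of the car in turn.
If it is behind door 1 (prior 4/11): the host has 2 equally likely choices, so probability 1/2; weight (4/11)·(1/2) = 2/11.
If it is behind door 2 (prior 2/11): the host has 2 equally likely choices, so probability 1/2; weight (2/11)·(1/2) = 1/11.
If it is behind door 3 (prior 4/11): the host opened door 3, so this case is ruled out; weight (4/11)·0 = 0.
If it is behind door 4 (prior 1/11): the host has 3 equally likely choices, so probability 1/3; weight (1/11)·(1/3) = 1/33.
The weights sum to 10/33.
So P(the car behind door 4 | the host opened door 3) = (1/33) / (10/33) = 1/10.

1/10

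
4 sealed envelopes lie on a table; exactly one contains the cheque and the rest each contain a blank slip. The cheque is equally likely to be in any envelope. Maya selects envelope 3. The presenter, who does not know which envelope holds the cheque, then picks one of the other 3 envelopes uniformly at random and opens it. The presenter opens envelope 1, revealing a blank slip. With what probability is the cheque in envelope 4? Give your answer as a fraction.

1/3

Consider each possible location of the cheque in turn.
If it is in envelope 1 (prior 1/4): the presenter opened envelope 1, so this case is ruled out; weight (1/4)·0 = 0.
If it is in any of envelopes 2, 3, and 4 (prior 1/4 each): the presenter picks envelope 1 with probability 1/3 regardless, and it is not the prize; weight (1/4)·(1/3) = 1/12 each.
The weights sum to 1/4.
So P(the cheque in envelope 4 | the presenter opened envelope 1) = (1/12) / (1/4) = 1/3.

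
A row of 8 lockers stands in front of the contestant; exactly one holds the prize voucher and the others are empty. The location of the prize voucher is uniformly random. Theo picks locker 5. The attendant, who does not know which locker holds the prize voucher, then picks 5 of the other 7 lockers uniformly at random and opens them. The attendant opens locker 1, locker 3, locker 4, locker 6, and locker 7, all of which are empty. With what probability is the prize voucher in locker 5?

1/3

Because the attendant chose which lockers to open without knowing where the prize voucher is, the choice is independent of the prize location. Learning that none of the 5 opened lockers holds the prize voucher simply rules out those 5 locations and leaves the remaining 3 lockers still equally likely by symmetry.
So P(the prize voucher in locker 5) = 1/3.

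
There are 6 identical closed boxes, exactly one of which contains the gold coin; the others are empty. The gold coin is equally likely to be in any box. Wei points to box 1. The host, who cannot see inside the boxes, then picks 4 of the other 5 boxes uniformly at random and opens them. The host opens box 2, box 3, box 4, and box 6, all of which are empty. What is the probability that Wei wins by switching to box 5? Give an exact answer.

Consider each possible location of the gold coin in turn.
If it is in either of boxes 1 and 5 (prior 1/6 each): the host picks exactly this set with probability 1/5 regardless, and none is the prize; weight (1/6)·(1/5) = 1/30 each.
If it is in any of boxes 2, 3, 4, and 6 (prior 1/6 each): that box was opened and seen not to hold the prize — ruled out; weight (1/6)·0 = 0 each.
The weights sum to 1/15.
So P(the gold coin in box 5 | the host opened box 2, box 3, box 4, and box 6) = (1/30) / (1/15) = 1/2.

1/2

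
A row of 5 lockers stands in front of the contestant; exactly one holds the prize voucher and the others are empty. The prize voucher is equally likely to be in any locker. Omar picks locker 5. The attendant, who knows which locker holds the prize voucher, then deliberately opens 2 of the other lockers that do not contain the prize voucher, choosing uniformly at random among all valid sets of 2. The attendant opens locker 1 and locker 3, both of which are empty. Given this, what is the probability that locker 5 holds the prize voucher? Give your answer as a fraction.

Consider each possible location of the prize voucher in turn.
If it is in either of lockers 1 and 3 (prior 1/5 each): that locker was opened and seen not to hold the prize — ruled out; weight (1/5)·0 = 0 each.
If it is in either of lockers 2 and 4 (prior 1/5 each): the attendant has 3 equally likely choices, so probability 1/3; weight (1/5)·(1/3) = 1/15 each.
If it is in locker 5 (prior 1/5): the attendant has 6 equally likely choices, so probability 1/6; weight (1/5)·(1/6) = 1/30.
The weights sum to 1/6.
So P(the prize voucher in locker 5 | the attendant opened locker 1 and locker 3) = (1/30) / (1/6) = 1/5.

1/5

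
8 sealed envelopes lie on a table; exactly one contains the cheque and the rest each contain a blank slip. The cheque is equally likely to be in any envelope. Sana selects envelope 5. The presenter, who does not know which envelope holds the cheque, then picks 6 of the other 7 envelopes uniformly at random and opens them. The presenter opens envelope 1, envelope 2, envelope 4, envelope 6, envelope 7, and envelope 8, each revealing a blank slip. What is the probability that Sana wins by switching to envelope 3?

1/2

Because the presenter chose which envelopes to open without knowing where the cheque is, the choice is independent of the prize location. Learning that none of the 6 opened envelopes holds the cheque simply rules out those 6 locations and leaves the remaining 2 envelopes still equally likely by symmetry.
So P(the cheque in envelope 3) = 1/2.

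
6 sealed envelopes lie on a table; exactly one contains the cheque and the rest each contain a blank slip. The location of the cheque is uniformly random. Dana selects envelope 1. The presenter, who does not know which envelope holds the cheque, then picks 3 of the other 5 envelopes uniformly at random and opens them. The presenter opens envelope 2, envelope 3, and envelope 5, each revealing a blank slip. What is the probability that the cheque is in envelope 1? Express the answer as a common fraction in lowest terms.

1/3

Apply Bayes' rule, conditioning on where the cheque actually is.
If it is in any of envelopes 1, 4, and 6 (prior 1/6 each): the presenter picks exactly this set with probability 1/10 regardless, and none is the prize; weight (1/6)·(1/10) = 1/60 each.
If it is in any of envelopes 2, 3, and 5 (prior 1/6 each): that envelope was opened and seen not to hold the prize — ruled out; weight (1/6)·0 = 0 each.
The weights sum to 1/20.
So P(the cheque in envelope 1 | the presenter opened envelope 2, envelope 3, and envelope 5) = (1/60) / (1/20) = 1/3.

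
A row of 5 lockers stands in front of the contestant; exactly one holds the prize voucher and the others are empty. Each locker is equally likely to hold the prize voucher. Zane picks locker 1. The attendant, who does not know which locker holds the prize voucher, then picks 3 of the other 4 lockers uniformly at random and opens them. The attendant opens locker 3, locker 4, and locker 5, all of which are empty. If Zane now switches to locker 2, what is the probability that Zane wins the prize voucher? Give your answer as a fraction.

1/2

Because the attendant chose which lockers to open without knowing where the prize voucher is, the choice is independent of the prize location. Learning that none of the 3 opened lockers holds the prize voucher simply rules out those 3 locations and leaves the remaining 2 lockers still equally likely by symmetry.
So P(the prize voucher in locker 2) = 1/2.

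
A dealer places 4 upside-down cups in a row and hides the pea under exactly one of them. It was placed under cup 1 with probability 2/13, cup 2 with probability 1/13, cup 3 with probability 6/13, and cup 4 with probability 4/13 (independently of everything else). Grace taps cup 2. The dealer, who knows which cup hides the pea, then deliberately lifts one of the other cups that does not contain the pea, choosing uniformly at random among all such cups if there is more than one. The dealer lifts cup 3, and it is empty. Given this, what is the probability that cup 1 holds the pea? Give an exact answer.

Consider each possible location of the pea in turn.
If it is under cup 1 (prior 2/13): the dealer has 2 equally likely choices, so probability 1/2; weight (2/13)·(1/2) = 1/13.
If it is under cup 2 (prior 1/13): the dealer has 3 equally likely choices, so probability 1/3; weight (1/13)·(1/3) = 1/39.
If it is under cup 3 (prior 6/13): the dealer opened cup 3, so this case is ruled out; weight (6/13)·0 = 0.
If it is under cup 4 (prior 4/13): the dealer has 2 equally likely choices, so probability 1/2; weight (4/13)·(1/2) = 2/13.
The weights sum to 10/39.
So P(the pea under cup 1 | the dealer opened cup 3) = (1/13) / (10/39) = 3/10.

3/10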